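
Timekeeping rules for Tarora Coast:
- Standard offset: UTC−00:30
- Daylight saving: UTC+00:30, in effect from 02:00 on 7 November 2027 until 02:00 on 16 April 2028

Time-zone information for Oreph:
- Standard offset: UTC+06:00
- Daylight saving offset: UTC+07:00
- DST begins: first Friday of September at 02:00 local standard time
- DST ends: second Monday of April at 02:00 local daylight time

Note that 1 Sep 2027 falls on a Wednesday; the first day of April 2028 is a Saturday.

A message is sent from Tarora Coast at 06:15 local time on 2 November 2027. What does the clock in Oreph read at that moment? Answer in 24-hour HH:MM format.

13:45

Daylight saving runs 7 November 2027 – 16 April 2028; 2 November 2027 is outside that window, so Tarora Coast is on standard time at UTC−00:30.
06:15 Tarora Coast + 0h30m = 06:45 UTC.
1 September 2027 is a Wednesday, so the first Friday is September 3.
1 April 2028 is a Saturday, so the first Monday is April 3 and the second is April 10.
At the standard offset (UTC+06:00), 06:45 UTC + 6h = 12:45 Oreph standard time.
The standard-time date in Oreph, 2 November 2027, falls between 3 September 2027 and 10 April 2028, so daylight saving is in effect and Oreph is at UTC+07:00.
06:45 UTC + 7h = 13:45 Oreph.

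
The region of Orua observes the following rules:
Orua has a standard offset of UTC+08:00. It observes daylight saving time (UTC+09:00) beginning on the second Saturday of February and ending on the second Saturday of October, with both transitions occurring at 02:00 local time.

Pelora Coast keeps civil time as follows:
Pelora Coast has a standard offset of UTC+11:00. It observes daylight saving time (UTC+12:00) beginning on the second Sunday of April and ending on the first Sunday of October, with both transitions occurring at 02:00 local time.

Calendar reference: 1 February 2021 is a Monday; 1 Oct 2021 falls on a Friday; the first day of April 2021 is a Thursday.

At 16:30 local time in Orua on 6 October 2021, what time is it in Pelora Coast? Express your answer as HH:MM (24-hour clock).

1 February 2021 is a Monday, so the first Saturday is February 6 and the second is February 13.
1 October 2021 is a Friday, so the first Saturday is October 2 and the second is October 9.
6 October 2021 lies within the daylight-saving period (13 February – 9 October), so Orua is on daylight time, UTC+09:00.
16:30 Orua − 9h = 07:30 UTC.
1 April 2021 is a Thursday, so the first Sunday is April 4 and the second is April 11.
1 October 2021 is a Friday, so the first Sunday is October 3.
At the standard offset (UTC+11:00), 07:30 UTC + 11h = 18:30 Pelora Coast standard time.
Daylight saving runs 11 April – 3 October; the standard-time date in Pelora Coast, 6 October 2021, is outside that window, so Pelora Coast is on standard time at UTC+11:00.
07:30 UTC + 11h = 18:30 Pelora Coast.

18:30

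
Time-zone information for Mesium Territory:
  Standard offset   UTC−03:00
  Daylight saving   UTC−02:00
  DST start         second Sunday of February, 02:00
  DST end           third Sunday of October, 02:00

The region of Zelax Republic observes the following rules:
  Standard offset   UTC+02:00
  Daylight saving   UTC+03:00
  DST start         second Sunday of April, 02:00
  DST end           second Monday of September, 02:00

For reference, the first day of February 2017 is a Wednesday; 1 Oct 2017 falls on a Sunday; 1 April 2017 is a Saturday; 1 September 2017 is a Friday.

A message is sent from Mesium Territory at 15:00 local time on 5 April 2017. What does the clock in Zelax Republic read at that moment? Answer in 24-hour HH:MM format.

19:00

1 February 2017 is a Wednesday, so the first Sunday is February 5 and the second is February 12.
1 October 2017 is a Sunday, so the first Sunday is October 1 and the third is October 15.
Daylight saving runs 12 February – 15 October; 5 April 2017 is inside that window, so Mesium Territory is at UTC−02:00.
15:00 Mesium Territory + 2h = 17:00 UTC.
1 April 2017 is a Saturday, so the first Sunday is April 2 and the second is April 9.
1 September 2017 is a Friday, so the first Monday is September 4 and the second is September 11.
At the standard offset (UTC+02:00), 17:00 UTC + 2h = 19:00 Zelax Republic standard time.
Daylight saving runs 9 April – 11 September; the standard-time date in Zelax Republic, 5 April 2017, is outside that window, so Zelax Republic is on standard time at UTC+02:00.
17:00 UTC + 2h = 19:00 Zelax Republic.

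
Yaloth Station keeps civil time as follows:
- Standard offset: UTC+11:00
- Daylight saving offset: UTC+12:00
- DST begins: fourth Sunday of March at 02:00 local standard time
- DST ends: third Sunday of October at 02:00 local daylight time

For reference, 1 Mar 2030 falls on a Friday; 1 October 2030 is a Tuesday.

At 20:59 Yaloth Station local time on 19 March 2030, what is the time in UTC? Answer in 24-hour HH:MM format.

1 March 2030 is a Friday, so the first Sunday is March 3 and the fourth is March 24.
1 October 2030 is a Tuesday, so the first Sunday is October 6 and the third is October 20.
Daylight saving runs 24 March – 20 October; 19 March 2030 is outside that window, so Yaloth Station is on standard time at UTC+11:00.
20:59 local − 11h = 09:59 UTC.

09:59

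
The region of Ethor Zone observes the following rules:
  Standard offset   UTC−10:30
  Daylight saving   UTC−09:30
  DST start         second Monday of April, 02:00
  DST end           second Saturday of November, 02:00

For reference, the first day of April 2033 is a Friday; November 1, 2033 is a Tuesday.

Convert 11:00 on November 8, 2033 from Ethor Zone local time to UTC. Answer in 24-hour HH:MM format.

1 April 2033 is a Friday, so the first Monday is April 4 and the second is April 11.
1 November 2033 is a Tuesday, so the first Saturday is November 5 and the second is November 12.
November 8, 2033 falls between 11 April and 12 November, so daylight saving is in effect and Ethor Zone is at UTC−09:30.
11:00 local + 9h30m = 20:30 UTC.

20:30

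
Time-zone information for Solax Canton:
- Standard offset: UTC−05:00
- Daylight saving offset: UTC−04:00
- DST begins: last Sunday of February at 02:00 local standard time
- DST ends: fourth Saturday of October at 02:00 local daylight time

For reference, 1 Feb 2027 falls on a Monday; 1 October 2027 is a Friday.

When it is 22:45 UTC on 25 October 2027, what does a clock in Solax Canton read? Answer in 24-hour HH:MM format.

1 February 2027 is a Monday, so Sundays fall on 7, 14, 21, 28; the last is February 28.
1 October 2027 is a Friday, so the first Saturday is October 2 and the fourth is October 23.
At the standard offset (UTC−05:00), 22:45 UTC − 5h = 17:45 Solax Canton standard time.
The standard-time date in Solax Canton, 25 October 2027, does not fall between 28 February and 23 October, so daylight saving is not in effect and Solax Canton is at UTC−05:00.
22:45 UTC − 5h = 17:45 local.

17:45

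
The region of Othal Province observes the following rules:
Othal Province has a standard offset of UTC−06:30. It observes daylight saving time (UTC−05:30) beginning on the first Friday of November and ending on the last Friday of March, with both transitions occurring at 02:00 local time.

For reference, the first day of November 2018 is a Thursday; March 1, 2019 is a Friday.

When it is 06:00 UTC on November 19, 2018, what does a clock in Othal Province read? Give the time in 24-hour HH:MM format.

00:30

1 November 2018 is a Thursday, so the first Friday is November 2.
1 March 2019 is a Friday, so Fridays fall on 1, 8, 15, 22, 29; the last is March 29.
At the standard offset (UTC−06:30), 06:00 UTC − 6h30m = 23:30 Othal Province standard time (rolling into the previous day, 18 November 2018).
The standard-time date in Othal Province, November 18, 2018, lies within the daylight-saving period (2 November 2018 – 29 March 2019), so Othal Province is on daylight time, UTC−05:30.
06:00 UTC − 5h30m = 00:30 local.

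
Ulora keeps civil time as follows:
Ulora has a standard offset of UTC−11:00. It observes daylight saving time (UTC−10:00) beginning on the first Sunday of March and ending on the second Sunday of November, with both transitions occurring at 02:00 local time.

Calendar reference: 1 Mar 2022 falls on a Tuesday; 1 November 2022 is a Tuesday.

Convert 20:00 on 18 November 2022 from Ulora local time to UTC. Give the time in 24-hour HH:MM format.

07:00

1 March 2022 is a Tuesday, so the first Sunday is March 6.
1 November 2022 is a Tuesday, so the first Sunday is November 6 and the second is November 13.
Daylight saving runs 6 March – 13 November; 18 November 2022 is outside that window, so Ulora is on standard time at UTC−11:00.
20:00 local + 11h = 07:00 UTC (rolling into the next day, 19 November 2022).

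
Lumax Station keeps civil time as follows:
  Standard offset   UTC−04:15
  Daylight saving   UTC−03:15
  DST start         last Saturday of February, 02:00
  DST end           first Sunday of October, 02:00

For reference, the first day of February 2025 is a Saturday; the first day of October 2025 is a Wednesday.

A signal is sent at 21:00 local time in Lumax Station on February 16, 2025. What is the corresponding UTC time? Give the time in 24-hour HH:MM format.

1 February 2025 is a Saturday, so Saturdays fall on 1, 8, 15, 22; the last is February 22.
1 October 2025 is a Wednesday, so the first Sunday is October 5.
Daylight saving runs 22 February – 5 October; February 16, 2025 is outside that window, so Lumax Station is on standard time at UTC−04:15.
21:00 local + 4h15m = 01:15 UTC (rolling into the next day, 17 February 2025).

01:15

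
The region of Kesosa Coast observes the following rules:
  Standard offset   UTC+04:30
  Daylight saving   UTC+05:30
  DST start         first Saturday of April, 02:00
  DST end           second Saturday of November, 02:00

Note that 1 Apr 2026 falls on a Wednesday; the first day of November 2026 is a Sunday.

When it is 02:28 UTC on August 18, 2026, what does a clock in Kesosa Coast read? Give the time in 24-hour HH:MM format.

07:58

1 April 2026 is a Wednesday, so the first Saturday is April 4.
1 November 2026 is a Sunday, so the first Saturday is November 7 and the second is November 14.
At the standard offset (UTC+04:30), 02:28 UTC + 4h30m = 06:58 Kesosa Coast standard time.
The standard-time date in Kesosa Coast, August 18, 2026, lies within the daylight-saving period (4 April – 14 November), so Kesosa Coast is on daylight time, UTC+05:30.
02:28 UTC + 5h30m = 07:58 local.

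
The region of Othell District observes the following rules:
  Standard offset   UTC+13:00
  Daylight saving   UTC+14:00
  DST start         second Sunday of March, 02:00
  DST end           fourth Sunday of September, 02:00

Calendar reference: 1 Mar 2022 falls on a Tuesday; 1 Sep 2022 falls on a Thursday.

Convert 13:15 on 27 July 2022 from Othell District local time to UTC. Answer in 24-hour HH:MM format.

1 March 2022 is a Tuesday, so the first Sunday is March 6 and the second is March 13.
1 September 2022 is a Thursday, so the first Sunday is September 4 and the fourth is September 25.
Daylight saving runs 13 March – 25 September; 27 July 2022 is inside that window, so Othell District is at UTC+14:00.
13:15 local − 14h = 23:15 UTC (rolling into the previous day, 26 July 2022).

23:15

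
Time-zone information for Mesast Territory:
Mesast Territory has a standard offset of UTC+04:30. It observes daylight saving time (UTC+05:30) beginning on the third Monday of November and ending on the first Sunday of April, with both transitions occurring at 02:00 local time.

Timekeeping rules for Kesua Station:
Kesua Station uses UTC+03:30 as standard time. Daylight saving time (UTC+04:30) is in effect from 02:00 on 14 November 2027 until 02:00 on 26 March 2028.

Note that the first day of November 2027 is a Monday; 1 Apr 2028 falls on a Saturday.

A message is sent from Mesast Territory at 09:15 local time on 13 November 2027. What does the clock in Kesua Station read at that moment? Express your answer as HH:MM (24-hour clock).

1 November 2027 is a Monday, so the first Monday is November 1 and the third is November 15.
1 April 2028 is a Saturday, so the first Sunday is April 2.
13 November 2027 does not fall between 15 November 2027 and 2 April 2028, so daylight saving is not in effect and Mesast Territory is at UTC+04:30.
09:15 Mesast Territory − 4h30m = 04:45 UTC.
At the standard offset (UTC+03:30), 04:45 UTC + 3h30m = 08:15 Kesua Station standard time.
The standard-time date in Kesua Station, 13 November 2027, does not fall between 14 November 2027 and 26 March 2028, so daylight saving is not in effect and Kesua Station is at UTC+03:30.
04:45 UTC + 3h30m = 08:15 Kesua Station.

08:15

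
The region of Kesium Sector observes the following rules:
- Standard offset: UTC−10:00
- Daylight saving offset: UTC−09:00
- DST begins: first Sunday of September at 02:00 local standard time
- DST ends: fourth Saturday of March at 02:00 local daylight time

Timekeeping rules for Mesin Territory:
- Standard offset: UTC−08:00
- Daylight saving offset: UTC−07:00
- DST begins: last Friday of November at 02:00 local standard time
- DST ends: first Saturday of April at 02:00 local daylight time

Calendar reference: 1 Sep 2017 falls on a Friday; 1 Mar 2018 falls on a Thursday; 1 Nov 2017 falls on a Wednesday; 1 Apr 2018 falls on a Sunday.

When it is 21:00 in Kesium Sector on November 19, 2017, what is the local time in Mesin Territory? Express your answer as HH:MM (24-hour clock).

1 September 2017 is a Friday, so the first Sunday is September 3.
1 March 2018 is a Thursday, so the first Saturday is March 3 and the fourth is March 24.
November 19, 2017 lies within the daylight-saving period (3 September 2017 – 24 March 2018), so Kesium Sector is on daylight time, UTC−09:00.
21:00 Kesium Sector + 9h = 06:00 UTC (rolling into the next day, 20 November 2017).
1 November 2017 is a Wednesday, so Fridays fall on 3, 10, 17, 24; the last is November 24.
1 April 2018 is a Sunday, so the first Saturday is April 7.
At the standard offset (UTC−08:00), 06:00 UTC − 8h = 22:00 Mesin Territory standard time (rolling into the previous day, 19 November 2017).
The standard-time date in Mesin Territory, November 19, 2017, is outside the daylight-saving period (24 November 2017 – 7 April 2018), so Mesin Territory is on standard time, UTC−08:00.
06:00 UTC − 8h = 22:00 Mesin Territory (rolling into the previous day, 19 November 2017).

22:00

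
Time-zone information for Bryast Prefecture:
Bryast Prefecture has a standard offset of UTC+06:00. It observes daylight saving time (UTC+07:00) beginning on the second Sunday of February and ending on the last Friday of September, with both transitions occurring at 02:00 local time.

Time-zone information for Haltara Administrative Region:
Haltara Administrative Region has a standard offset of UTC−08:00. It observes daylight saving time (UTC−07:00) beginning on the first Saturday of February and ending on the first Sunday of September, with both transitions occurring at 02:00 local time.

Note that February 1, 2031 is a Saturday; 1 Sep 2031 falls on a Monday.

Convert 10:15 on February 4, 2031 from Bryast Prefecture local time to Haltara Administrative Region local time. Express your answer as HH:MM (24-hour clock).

21:15

1 February 2031 is a Saturday, so the first Sunday is February 2 and the second is February 9.
1 September 2031 is a Monday, so Fridays fall on 5, 12, 19, 26; the last is September 26.
February 4, 2031 is outside the daylight-saving period (9 February – 26 September), so Bryast Prefecture is on standard time, UTC+06:00.
10:15 Bryast Prefecture − 6h = 04:15 UTC.
1 February 2031 is a Saturday, so the first Saturday is February 1.
1 September 2031 is a Monday, so the first Sunday is September 7.
At the standard offset (UTC−08:00), 04:15 UTC − 8h = 20:15 Haltara Administrative Region standard time (rolling into the previous day, 3 February 2031).
The standard-time date in Haltara Administrative Region, February 3, 2031, falls between 1 February and 7 September, so daylight saving is in effect and Haltara Administrative Region is at UTC−07:00.
04:15 UTC − 7h = 21:15 Haltara Administrative Region (rolling into the previous day, 3 February 2031).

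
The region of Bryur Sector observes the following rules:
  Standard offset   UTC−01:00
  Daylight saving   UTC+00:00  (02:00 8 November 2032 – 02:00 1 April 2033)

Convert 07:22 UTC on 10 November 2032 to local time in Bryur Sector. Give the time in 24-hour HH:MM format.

At the standard offset (UTC−01:00), 07:22 UTC − 1h = 06:22 Bryur Sector standard time.
The standard-time date in Bryur Sector, 10 November 2032, lies within the daylight-saving period (8 November 2032 – 1 April 2033), so Bryur Sector is on daylight time, UTC+00:00.
07:22 UTC + 0h = 07:22 local.

07:22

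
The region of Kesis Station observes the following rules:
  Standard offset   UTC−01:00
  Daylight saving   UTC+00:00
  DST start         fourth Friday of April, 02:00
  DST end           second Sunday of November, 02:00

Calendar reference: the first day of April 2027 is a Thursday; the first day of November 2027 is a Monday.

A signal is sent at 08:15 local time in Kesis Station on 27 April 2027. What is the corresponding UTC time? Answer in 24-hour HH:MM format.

08:15

1 April 2027 is a Thursday, so the first Friday is April 2 and the fourth is April 23.
1 November 2027 is a Monday, so the first Sunday is November 7 and the second is November 14.
27 April 2027 lies within the daylight-saving period (23 April – 14 November), so Kesis Station is on daylight time, UTC+00:00.
08:15 local − 0h = 08:15 UTC.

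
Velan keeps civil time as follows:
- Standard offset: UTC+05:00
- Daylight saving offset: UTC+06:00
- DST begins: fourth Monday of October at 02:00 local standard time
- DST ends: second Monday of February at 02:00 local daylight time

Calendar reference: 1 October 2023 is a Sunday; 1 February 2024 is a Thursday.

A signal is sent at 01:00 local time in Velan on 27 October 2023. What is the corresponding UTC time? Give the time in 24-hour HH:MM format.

19:00

1 October 2023 is a Sunday, so the first Monday is October 2 and the fourth is October 23.
1 February 2024 is a Thursday, so the first Monday is February 5 and the second is February 12.
Daylight saving runs 23 October 2023 – 12 February 2024; 27 October 2023 is inside that window, so Velan is at UTC+06:00.
01:00 local − 6h = 19:00 UTC (rolling into the previous day, 26 October 2023).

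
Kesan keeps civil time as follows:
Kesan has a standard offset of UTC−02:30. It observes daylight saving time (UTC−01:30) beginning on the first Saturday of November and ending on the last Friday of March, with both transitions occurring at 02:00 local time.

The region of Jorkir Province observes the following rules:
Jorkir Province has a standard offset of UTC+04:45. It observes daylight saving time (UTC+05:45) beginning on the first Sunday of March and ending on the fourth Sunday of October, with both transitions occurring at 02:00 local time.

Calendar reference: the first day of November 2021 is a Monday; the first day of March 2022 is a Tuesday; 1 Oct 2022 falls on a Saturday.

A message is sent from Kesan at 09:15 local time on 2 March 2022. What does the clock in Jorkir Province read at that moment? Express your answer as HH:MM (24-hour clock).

15:30

1 November 2021 is a Monday, so the first Saturday is November 6.
1 March 2022 is a Tuesday, so Fridays fall on 4, 11, 18, 25; the last is March 25.
Daylight saving runs 6 November 2021 – 25 March 2022; 2 March 2022 is inside that window, so Kesan is at UTC−01:30.
09:15 Kesan + 1h30m = 10:45 UTC.
1 March 2022 is a Tuesday, so the first Sunday is March 6.
1 October 2022 is a Saturday, so the first Sunday is October 2 and the fourth is October 23.
At the standard offset (UTC+04:45), 10:45 UTC + 4h45m = 15:30 Jorkir Province standard time.
Daylight saving runs 6 March – 23 October; the standard-time date in Jorkir Province, 2 March 2022, is outside that window, so Jorkir Province is on standard time at UTC+04:45.
10:45 UTC + 4h45m = 15:30 Jorkir Province.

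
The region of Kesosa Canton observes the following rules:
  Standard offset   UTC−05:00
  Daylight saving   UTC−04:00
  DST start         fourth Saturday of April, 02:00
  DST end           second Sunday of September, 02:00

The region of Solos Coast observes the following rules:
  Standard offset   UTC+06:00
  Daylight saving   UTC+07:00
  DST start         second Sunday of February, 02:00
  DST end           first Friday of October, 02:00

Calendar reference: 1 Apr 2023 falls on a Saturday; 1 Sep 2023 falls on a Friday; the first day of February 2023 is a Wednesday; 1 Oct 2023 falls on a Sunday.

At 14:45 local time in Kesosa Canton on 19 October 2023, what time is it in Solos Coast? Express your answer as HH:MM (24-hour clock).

01:45

1 April 2023 is a Saturday, so the first Saturday is April 1 and the fourth is April 22.
1 September 2023 is a Friday, so the first Sunday is September 3 and the second is September 10.
19 October 2023 does not fall between 22 April and 10 September, so daylight saving is not in effect and Kesosa Canton is at UTC−05:00.
14:45 Kesosa Canton + 5h = 19:45 UTC.
1 February 2023 is a Wednesday, so the first Sunday is February 5 and the second is February 12.
1 October 2023 is a Sunday, so the first Friday is October 6.
At the standard offset (UTC+06:00), 19:45 UTC + 6h = 01:45 Solos Coast standard time (rolling into the next day, 20 October 2023).
The standard-time date in Solos Coast, 20 October 2023, does not fall between 12 February and 6 October, so daylight saving is not in effect and Solos Coast is at UTC+06:00.
19:45 UTC + 6h = 01:45 Solos Coast (rolling into the next day, 20 October 2023).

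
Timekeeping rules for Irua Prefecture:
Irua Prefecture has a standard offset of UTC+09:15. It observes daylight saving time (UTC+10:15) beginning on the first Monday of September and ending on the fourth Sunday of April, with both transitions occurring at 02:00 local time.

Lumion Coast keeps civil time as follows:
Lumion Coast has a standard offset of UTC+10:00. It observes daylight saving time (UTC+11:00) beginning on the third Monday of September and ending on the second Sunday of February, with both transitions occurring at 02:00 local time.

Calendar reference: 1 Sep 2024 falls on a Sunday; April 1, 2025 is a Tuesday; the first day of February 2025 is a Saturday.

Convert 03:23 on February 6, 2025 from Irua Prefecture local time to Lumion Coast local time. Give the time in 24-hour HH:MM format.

1 September 2024 is a Sunday, so the first Monday is September 2.
1 April 2025 is a Tuesday, so the first Sunday is April 6 and the fourth is April 27.
Daylight saving runs 2 September 2024 – 27 April 2025; February 6, 2025 is inside that window, so Irua Prefecture is at UTC+10:15.
03:23 Irua Prefecture − 10h15m = 17:08 UTC (rolling into the previous day, 5 February 2025).
1 September 2024 is a Sunday, so the first Monday is September 2 and the third is September 16.
1 February 2025 is a Saturday, so the first Sunday is February 2 and the second is February 9.
At the standard offset (UTC+10:00), 17:08 UTC + 10h = 03:08 Lumion Coast standard time (rolling into the next day, 6 February 2025).
The standard-time date in Lumion Coast, February 6, 2025, falls between 16 September 2024 and 9 February 2025, so daylight saving is in effect and Lumion Coast is at UTC+11:00.
17:08 UTC + 11h = 04:08 Lumion Coast (rolling into the next day, 6 February 2025).

04:08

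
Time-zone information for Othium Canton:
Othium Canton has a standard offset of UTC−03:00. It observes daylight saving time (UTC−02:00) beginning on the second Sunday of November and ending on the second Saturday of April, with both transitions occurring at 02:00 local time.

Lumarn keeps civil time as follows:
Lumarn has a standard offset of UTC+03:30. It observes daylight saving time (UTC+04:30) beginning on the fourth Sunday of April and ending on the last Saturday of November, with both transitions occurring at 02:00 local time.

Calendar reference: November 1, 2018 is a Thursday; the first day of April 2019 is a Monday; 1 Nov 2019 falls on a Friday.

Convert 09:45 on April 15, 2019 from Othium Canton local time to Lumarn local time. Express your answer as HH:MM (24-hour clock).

16:15

1 November 2018 is a Thursday, so the first Sunday is November 4 and the second is November 11.
1 April 2019 is a Monday, so the first Saturday is April 6 and the second is April 13.
April 15, 2019 does not fall between 11 November 2018 and 13 April 2019, so daylight saving is not in effect and Othium Canton is at UTC−03:00.
09:45 Othium Canton + 3h = 12:45 UTC.
1 April 2019 is a Monday, so the first Sunday is April 7 and the fourth is April 28.
1 November 2019 is a Friday, so Saturdays fall on 2, 9, 16, 23, 30; the last is November 30.
At the standard offset (UTC+03:30), 12:45 UTC + 3h30m = 16:15 Lumarn standard time.
The standard-time date in Lumarn, April 15, 2019, does not fall between 28 April and 30 November, so daylight saving is not in effect and Lumarn is at UTC+03:30.
12:45 UTC + 3h30m = 16:15 Lumarn.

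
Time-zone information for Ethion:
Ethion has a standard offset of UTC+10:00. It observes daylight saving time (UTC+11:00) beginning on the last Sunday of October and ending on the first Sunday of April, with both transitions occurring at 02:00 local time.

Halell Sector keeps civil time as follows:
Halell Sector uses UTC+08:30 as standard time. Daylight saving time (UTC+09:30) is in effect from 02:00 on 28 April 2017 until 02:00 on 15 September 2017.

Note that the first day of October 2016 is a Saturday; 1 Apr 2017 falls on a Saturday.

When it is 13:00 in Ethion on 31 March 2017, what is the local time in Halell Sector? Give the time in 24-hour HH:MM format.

1 October 2016 is a Saturday, so Sundays fall on 2, 9, 16, 23, 30; the last is October 30.
1 April 2017 is a Saturday, so the first Sunday is April 2.
31 March 2017 falls between 30 October 2016 and 2 April 2017, so daylight saving is in effect and Ethion is at UTC+11:00.
13:00 Ethion − 11h = 02:00 UTC.
At the standard offset (UTC+08:30), 02:00 UTC + 8h30m = 10:30 Halell Sector standard time.
The standard-time date in Halell Sector, 31 March 2017, does not fall between 28 April and 15 September, so daylight saving is not in effect and Halell Sector is at UTC+08:30.
02:00 UTC + 8h30m = 10:30 Halell Sector.

10:30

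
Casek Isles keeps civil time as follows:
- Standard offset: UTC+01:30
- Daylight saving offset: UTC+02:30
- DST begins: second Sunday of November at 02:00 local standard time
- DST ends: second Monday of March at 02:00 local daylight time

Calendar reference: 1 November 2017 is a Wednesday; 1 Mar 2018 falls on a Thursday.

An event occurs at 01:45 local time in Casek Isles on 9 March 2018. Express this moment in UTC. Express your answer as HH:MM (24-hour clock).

23:15

1 November 2017 is a Wednesday, so the first Sunday is November 5 and the second is November 12.
1 March 2018 is a Thursday, so the first Monday is March 5 and the second is March 12.
9 March 2018 falls between 12 November 2017 and 12 March 2018, so daylight saving is in effect and Casek Isles is at UTC+02:30.
01:45 local − 2h30m = 23:15 UTC (rolling into the previous day, 8 March 2018).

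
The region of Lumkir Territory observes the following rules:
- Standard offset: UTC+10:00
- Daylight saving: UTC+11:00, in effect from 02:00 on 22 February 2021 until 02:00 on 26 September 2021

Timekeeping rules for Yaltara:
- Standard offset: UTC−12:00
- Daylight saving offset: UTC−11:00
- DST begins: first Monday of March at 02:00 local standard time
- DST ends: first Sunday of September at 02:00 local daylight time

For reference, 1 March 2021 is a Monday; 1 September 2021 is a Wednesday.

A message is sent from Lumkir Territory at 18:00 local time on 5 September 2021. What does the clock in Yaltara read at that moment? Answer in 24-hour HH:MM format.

20:00

5 September 2021 lies within the daylight-saving period (22 February – 26 September), so Lumkir Territory is on daylight time, UTC+11:00.
18:00 Lumkir Territory − 11h = 07:00 UTC.
1 March 2021 is a Monday, so the first Monday is March 1.
1 September 2021 is a Wednesday, so the first Sunday is September 5.
At the standard offset (UTC−12:00), 07:00 UTC − 12h = 19:00 Yaltara standard time (rolling into the previous day, 4 September 2021).
The standard-time date in Yaltara, 4 September 2021, lies within the daylight-saving period (1 March – 5 September), so Yaltara is on daylight time, UTC−11:00.
07:00 UTC − 11h = 20:00 Yaltara (rolling into the previous day, 4 September 2021).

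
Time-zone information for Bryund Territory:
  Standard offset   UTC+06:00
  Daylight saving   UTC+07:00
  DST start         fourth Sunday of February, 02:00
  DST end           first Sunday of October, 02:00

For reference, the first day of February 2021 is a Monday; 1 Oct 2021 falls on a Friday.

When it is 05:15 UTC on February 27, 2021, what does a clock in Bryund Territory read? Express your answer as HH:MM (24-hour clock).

1 February 2021 is a Monday, so the first Sunday is February 7 and the fourth is February 28.
1 October 2021 is a Friday, so the first Sunday is October 3.
At the standard offset (UTC+06:00), 05:15 UTC + 6h = 11:15 Bryund Territory standard time.
Daylight saving runs 28 February – 3 October; the standard-time date in Bryund Territory, February 27, 2021, is outside that window, so Bryund Territory is on standard time at UTC+06:00.
05:15 UTC + 6h = 11:15 local.

11:15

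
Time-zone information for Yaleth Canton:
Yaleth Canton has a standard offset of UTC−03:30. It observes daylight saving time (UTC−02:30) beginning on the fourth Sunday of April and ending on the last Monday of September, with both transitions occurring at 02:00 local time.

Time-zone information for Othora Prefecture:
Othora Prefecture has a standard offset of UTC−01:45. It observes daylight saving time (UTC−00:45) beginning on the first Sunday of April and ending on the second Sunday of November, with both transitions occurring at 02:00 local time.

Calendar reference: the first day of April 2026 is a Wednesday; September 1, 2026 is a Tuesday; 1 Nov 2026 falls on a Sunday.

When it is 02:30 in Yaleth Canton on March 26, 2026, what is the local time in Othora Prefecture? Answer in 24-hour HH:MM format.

1 April 2026 is a Wednesday, so the first Sunday is April 5 and the fourth is April 26.
1 September 2026 is a Tuesday, so Mondays fall on 7, 14, 21, 28; the last is September 28.
March 26, 2026 does not fall between 26 April and 28 September, so daylight saving is not in effect and Yaleth Canton is at UTC−03:30.
02:30 Yaleth Canton + 3h30m = 06:00 UTC.
1 April 2026 is a Wednesday, so the first Sunday is April 5.
1 November 2026 is a Sunday, so the first Sunday is November 1 and the second is November 8.
At the standard offset (UTC−01:45), 06:00 UTC − 1h45m = 04:15 Othora Prefecture standard time.
The standard-time date in Othora Prefecture, March 26, 2026, is outside the daylight-saving period (5 April – 8 November), so Othora Prefecture is on standard time, UTC−01:45.
06:00 UTC − 1h45m = 04:15 Othora Prefecture.

04:15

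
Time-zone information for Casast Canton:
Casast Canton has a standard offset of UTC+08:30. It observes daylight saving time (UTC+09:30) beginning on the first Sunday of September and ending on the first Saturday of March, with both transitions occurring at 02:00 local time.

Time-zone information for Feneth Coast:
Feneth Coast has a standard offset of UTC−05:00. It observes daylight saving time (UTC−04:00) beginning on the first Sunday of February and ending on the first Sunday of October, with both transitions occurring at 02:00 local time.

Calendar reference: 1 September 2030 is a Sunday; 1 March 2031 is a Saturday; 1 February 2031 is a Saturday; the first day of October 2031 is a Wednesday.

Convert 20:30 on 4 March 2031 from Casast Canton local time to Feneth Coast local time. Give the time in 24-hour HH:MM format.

08:00

1 September 2030 is a Sunday, so the first Sunday is September 1.
1 March 2031 is a Saturday, so the first Saturday is March 1.
4 March 2031 is outside the daylight-saving period (1 September 2030 – 1 March 2031), so Casast Canton is on standard time, UTC+08:30.
20:30 Casast Canton − 8h30m = 12:00 UTC.
1 February 2031 is a Saturday, so the first Sunday is February 2.
1 October 2031 is a Wednesday, so the first Sunday is October 5.
At the standard offset (UTC−05:00), 12:00 UTC − 5h = 07:00 Feneth Coast standard time.
The standard-time date in Feneth Coast, 4 March 2031, falls between 2 February and 5 October, so daylight saving is in effect and Feneth Coast is at UTC−04:00.
12:00 UTC − 4h = 08:00 Feneth Coast.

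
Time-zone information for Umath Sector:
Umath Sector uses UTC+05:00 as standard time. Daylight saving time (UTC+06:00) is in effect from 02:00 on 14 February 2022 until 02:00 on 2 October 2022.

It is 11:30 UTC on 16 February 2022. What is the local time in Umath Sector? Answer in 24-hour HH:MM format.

17:30

At the standard offset (UTC+05:00), 11:30 UTC + 5h = 16:30 Umath Sector standard time.
The standard-time date in Umath Sector, 16 February 2022, lies within the daylight-saving period (14 February – 2 October), so Umath Sector is on daylight time, UTC+06:00.
11:30 UTC + 6h = 17:30 local.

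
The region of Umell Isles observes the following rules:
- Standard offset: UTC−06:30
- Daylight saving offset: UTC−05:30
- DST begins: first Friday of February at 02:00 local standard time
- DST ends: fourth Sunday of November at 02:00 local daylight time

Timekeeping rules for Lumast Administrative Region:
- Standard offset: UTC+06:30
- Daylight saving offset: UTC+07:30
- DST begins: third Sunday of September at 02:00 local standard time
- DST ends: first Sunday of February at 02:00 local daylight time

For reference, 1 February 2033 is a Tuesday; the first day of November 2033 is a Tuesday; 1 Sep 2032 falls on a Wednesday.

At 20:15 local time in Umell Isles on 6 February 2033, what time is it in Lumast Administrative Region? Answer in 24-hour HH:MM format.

1 February 2033 is a Tuesday, so the first Friday is February 4.
1 November 2033 is a Tuesday, so the first Sunday is November 6 and the fourth is November 27.
Daylight saving runs 4 February – 27 November; 6 February 2033 is inside that window, so Umell Isles is at UTC−05:30.
20:15 Umell Isles + 5h30m = 01:45 UTC (rolling into the next day, 7 February 2033).
1 September 2032 is a Wednesday, so the first Sunday is September 5 and the third is September 19.
1 February 2033 is a Tuesday, so the first Sunday is February 6.
At the standard offset (UTC+06:30), 01:45 UTC + 6h30m = 08:15 Lumast Administrative Region standard time.
The standard-time date in Lumast Administrative Region, 7 February 2033, is outside the daylight-saving period (19 September 2032 – 6 February 2033), so Lumast Administrative Region is on standard time, UTC+06:30.
01:45 UTC + 6h30m = 08:15 Lumast Administrative Region.

08:15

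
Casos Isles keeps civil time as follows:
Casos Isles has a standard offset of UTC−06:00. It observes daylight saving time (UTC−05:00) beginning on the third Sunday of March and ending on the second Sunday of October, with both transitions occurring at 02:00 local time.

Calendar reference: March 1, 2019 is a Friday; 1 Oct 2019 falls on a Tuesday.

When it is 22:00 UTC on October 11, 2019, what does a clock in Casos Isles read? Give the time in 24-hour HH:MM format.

1 March 2019 is a Friday, so the first Sunday is March 3 and the third is March 17.
1 October 2019 is a Tuesday, so the first Sunday is October 6 and the second is October 13.
At the standard offset (UTC−06:00), 22:00 UTC − 6h = 16:00 Casos Isles standard time.
The standard-time date in Casos Isles, October 11, 2019, falls between 17 March and 13 October, so daylight saving is in effect and Casos Isles is at UTC−05:00.
22:00 UTC − 5h = 17:00 local.

17:00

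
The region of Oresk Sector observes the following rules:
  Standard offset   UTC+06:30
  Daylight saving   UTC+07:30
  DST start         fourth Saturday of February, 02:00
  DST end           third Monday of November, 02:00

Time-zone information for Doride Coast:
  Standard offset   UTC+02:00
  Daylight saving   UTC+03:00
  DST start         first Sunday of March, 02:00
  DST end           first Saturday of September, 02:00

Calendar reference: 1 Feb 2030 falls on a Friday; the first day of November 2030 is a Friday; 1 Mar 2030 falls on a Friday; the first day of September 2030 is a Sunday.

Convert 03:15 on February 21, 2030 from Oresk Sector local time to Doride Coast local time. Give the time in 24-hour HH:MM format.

22:45

1 February 2030 is a Friday, so the first Saturday is February 2 and the fourth is February 23.
1 November 2030 is a Friday, so the first Monday is November 4 and the third is November 18.
February 21, 2030 does not fall between 23 February and 18 November, so daylight saving is not in effect and Oresk Sector is at UTC+06:30.
03:15 Oresk Sector − 6h30m = 20:45 UTC (rolling into the previous day, 20 February 2030).
1 March 2030 is a Friday, so the first Sunday is March 3.
1 September 2030 is a Sunday, so the first Saturday is September 7.
At the standard offset (UTC+02:00), 20:45 UTC + 2h = 22:45 Doride Coast standard time.
Daylight saving runs 3 March – 7 September; the standard-time date in Doride Coast, February 20, 2030, is outside that window, so Doride Coast is on standard time at UTC+02:00.
20:45 UTC + 2h = 22:45 Doride Coast.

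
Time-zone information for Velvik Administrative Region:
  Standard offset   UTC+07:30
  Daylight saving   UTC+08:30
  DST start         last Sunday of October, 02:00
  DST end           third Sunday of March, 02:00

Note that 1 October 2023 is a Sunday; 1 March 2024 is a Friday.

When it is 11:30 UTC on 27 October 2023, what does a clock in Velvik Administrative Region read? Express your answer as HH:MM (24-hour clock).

19:00

1 October 2023 is a Sunday, so Sundays fall on 1, 8, 15, 22, 29; the last is October 29.
1 March 2024 is a Friday, so the first Sunday is March 3 and the third is March 17.
At the standard offset (UTC+07:30), 11:30 UTC + 7h30m = 19:00 Velvik Administrative Region standard time.
The standard-time date in Velvik Administrative Region, 27 October 2023, does not fall between 29 October 2023 and 17 March 2024, so daylight saving is not in effect and Velvik Administrative Region is at UTC+07:30.
11:30 UTC + 7h30m = 19:00 local.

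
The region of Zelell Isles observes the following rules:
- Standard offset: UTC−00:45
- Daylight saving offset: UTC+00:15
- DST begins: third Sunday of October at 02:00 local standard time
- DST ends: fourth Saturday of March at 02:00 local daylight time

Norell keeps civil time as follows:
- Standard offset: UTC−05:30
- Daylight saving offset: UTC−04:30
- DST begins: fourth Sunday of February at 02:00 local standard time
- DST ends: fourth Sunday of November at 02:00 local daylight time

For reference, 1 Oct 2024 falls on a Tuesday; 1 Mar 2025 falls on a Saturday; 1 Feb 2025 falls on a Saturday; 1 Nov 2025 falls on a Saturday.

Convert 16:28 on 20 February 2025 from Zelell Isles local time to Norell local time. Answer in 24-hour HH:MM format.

1 October 2024 is a Tuesday, so the first Sunday is October 6 and the third is October 20.
1 March 2025 is a Saturday, so the first Saturday is March 1 and the fourth is March 22.
20 February 2025 lies within the daylight-saving period (20 October 2024 – 22 March 2025), so Zelell Isles is on daylight time, UTC+00:15.
16:28 Zelell Isles − 0h15m = 16:13 UTC.
1 February 2025 is a Saturday, so the first Sunday is February 2 and the fourth is February 23.
1 November 2025 is a Saturday, so the first Sunday is November 2 and the fourth is November 23.
At the standard offset (UTC−05:30), 16:13 UTC − 5h30m = 10:43 Norell standard time.
The standard-time date in Norell, 20 February 2025, does not fall between 23 February and 23 November, so daylight saving is not in effect and Norell is at UTC−05:30.
16:13 UTC − 5h30m = 10:43 Norell.

10:43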